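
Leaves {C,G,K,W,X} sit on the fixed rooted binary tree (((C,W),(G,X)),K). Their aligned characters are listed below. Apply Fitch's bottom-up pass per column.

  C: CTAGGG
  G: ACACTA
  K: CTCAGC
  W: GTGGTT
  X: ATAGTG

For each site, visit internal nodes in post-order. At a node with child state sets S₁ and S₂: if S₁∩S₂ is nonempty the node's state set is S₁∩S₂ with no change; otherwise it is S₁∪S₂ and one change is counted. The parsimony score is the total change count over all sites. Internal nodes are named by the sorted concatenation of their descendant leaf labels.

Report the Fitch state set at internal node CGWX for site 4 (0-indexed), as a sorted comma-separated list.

T

[col 0] CW: children C:{C}, W:{G} ∪→ {C,G}; cost 1
[col 0] GX: children G:{A}, X:{A} ∩→ {A}; cost 0
[col 0] CGWX: children CW:{C,G}, GX:{A} ∪→ {A,C,G}; cost 1
[col 0] CGKWX: children CGWX:{A,C,G}, K:{C} ∩→ {C}; cost 0
[col 1] CW: children C:{T}, W:{T} ∩→ {T}; cost 0
[col 1] GX: children G:{C}, X:{T} ∪→ {C,T}; cost 1
[col 1] CGWX: children CW:{T}, GX:{C,T} ∩→ {T}; cost 0
[col 1] CGKWX: children CGWX:{T}, K:{T} ∩→ {T}; cost 0
[col 2] CW: children C:{A}, W:{G} ∪→ {A,G}; cost 1
[col 2] GX: children G:{A}, X:{A} ∩→ {A}; cost 0
[col 2] CGWX: children CW:{A,G}, GX:{A} ∩→ {A}; cost 0
[col 2] CGKWX: children CGWX:{A}, K:{C} ∪→ {A,C}; cost 1
[col 3] CW: children C:{G}, W:{G} ∩→ {G}; cost 0
[col 3] GX: children G:{C}, X:{G} ∪→ {C,G}; cost 1
[col 3] CGWX: children CW:{G}, GX:{C,G} ∩→ {G}; cost 0
[col 3] CGKWX: children CGWX:{G}, K:{A} ∪→ {A,G}; cost 1
[col 4] CW: children C:{G}, W:{T} ∪→ {G,T}; cost 1
[col 4] GX: children G:{T}, X:{T} ∩→ {T}; cost 0
[col 4] CGWX: children CW:{G,T}, GX:{T} ∩→ {T}; cost 0
[col 4] CGKWX: children CGWX:{T}, K:{G} ∪→ {G,T}; cost 1
[col 5] CW: children C:{G}, W:{T} ∪→ {G,T}; cost 1
[col 5] GX: children G:{A}, X:{G} ∪→ {A,G}; cost 1
[col 5] CGWX: children CW:{G,T}, GX:{A,G} ∩→ {G}; cost 0
[col 5] CGKWX: children CGWX:{G}, K:{C} ∪→ {C,G}; cost 1
per-site changes: [2, 1, 2, 2, 2, 3]; total = 12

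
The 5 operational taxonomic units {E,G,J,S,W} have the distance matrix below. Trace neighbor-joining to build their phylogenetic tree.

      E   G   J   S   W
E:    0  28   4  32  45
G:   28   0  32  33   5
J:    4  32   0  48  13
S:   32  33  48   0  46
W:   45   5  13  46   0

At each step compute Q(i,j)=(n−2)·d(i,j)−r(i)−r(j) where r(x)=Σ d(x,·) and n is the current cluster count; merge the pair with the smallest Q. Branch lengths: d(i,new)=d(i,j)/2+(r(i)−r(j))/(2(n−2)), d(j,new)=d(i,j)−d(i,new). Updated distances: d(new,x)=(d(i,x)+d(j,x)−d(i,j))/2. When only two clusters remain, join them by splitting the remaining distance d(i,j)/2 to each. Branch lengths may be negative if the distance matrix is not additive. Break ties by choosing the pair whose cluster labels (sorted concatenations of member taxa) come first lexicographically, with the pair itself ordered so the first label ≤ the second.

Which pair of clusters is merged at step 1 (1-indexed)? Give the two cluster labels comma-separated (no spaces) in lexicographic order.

step 1: merge (E,J) at d=4, Q=-194; branch lengths E→4, J→0; new cluster EJ
  updated: d(EJ,G)=28, d(EJ,S)=38, d(EJ,W)=27
step 2: merge (EJ,S) at d=38, Q=-134; branch lengths EJ→13, S→25; new cluster EJS
  updated: d(EJS,G)=23/2, d(EJS,W)=35/2
step 3: merge (EJS,G) at d=23/2, Q=-34; branch lengths EJS→12, G→-1/2; new cluster EGJS
  updated: d(EGJS,W)=11/2
step 4: merge (EGJS,W) at d=11/2; branch lengths EGJS→11/4, W→11/4; new cluster EGJSW
final tree: ((((E:4,J:0):13,S:25):12,G:-1/2):11/4,W:11/4)
total length: 59

E,J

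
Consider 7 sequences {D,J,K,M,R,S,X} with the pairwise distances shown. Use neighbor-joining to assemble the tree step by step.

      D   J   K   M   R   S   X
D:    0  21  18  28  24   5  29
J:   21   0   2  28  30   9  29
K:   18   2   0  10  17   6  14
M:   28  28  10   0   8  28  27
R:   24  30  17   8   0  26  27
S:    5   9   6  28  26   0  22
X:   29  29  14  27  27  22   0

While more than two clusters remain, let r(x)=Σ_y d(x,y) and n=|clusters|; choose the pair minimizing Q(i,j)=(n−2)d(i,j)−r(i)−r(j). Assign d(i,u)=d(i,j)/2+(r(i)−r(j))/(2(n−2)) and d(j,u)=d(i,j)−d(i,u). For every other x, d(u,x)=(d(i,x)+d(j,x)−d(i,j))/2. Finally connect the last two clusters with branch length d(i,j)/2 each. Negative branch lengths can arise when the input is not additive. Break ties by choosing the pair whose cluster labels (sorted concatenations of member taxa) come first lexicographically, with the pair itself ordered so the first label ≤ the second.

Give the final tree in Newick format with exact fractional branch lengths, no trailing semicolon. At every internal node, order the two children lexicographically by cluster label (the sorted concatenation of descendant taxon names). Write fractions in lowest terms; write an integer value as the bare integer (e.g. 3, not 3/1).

step 1: merge (M,R) at d=8, Q=-221; branch lengths M→37/10, R→43/10; new cluster MR
  updated: d(D,MR)=22, d(J,MR)=25, d(K,MR)=19/2, d(MR,S)=23, d(MR,X)=23
step 2: merge (D,S) at d=5, Q=-140; branch lengths D→25/4, S→-5/4; new cluster DS
  updated: d(DS,J)=25/2, d(DS,K)=19/2, d(DS,MR)=20, d(DS,X)=23
step 3: merge (J,K) at d=2, Q=-195/2; branch lengths J→79/12, K→-55/12; new cluster JK
  updated: d(DS,JK)=10, d(JK,MR)=65/4, d(JK,X)=41/2
step 4: merge (DS,JK) at d=10, Q=-319/4; branch lengths DS→105/16, JK→55/16; new cluster DJKS
  updated: d(DJKS,MR)=105/8, d(DJKS,X)=67/4
step 5: merge (DJKS,MR) at d=105/8, Q=-423/8; branch lengths DJKS→55/16, MR→155/16; new cluster DJKMRS
  updated: d(DJKMRS,X)=213/16
step 6: merge (DJKMRS,X) at d=213/16; branch lengths DJKMRS→213/32, X→213/32; new cluster DJKMRSX
final tree: ((((D:25/4,S:-5/4):105/16,(J:79/12,K:-55/12):55/16):55/16,(M:37/10,R:43/10):155/16):213/32,X:213/32)
total length: 823/16

((((D:25/4,S:-5/4):105/16,(J:79/12,K:-55/12):55/16):55/16,(M:37/10,R:43/10):155/16):213/32,X:213/32)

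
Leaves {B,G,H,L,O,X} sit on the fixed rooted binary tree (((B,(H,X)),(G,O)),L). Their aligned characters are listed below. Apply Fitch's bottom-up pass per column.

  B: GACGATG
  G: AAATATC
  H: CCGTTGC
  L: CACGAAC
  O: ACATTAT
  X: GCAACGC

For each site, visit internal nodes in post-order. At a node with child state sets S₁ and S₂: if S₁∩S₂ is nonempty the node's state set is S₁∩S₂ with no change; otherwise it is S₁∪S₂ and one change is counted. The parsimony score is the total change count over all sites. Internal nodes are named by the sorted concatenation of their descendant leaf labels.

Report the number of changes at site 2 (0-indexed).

HX@0: {C} ∪ {G} = {C,G} (union, +1)
BHX@0: {G} ∩ {C,G} = {G} (intersection, +0)
GO@0: {A} ∩ {A} = {A} (intersection, +0)
BGHOX@0: {G} ∪ {A} = {A,G} (union, +1)
BGHLOX@0: {A,G} ∪ {C} = {A,C,G} (union, +1)
HX@1: {C} ∩ {C} = {C} (intersection, +0)
BHX@1: {A} ∪ {C} = {A,C} (union, +1)
GO@1: {A} ∪ {C} = {A,C} (union, +1)
BGHOX@1: {A,C} ∩ {A,C} = {A,C} (intersection, +0)
BGHLOX@1: {A,C} ∩ {A} = {A} (intersection, +0)
HX@2: {G} ∪ {A} = {A,G} (union, +1)
BHX@2: {C} ∪ {A,G} = {A,C,G} (union, +1)
GO@2: {A} ∩ {A} = {A} (intersection, +0)
BGHOX@2: {A,C,G} ∩ {A} = {A} (intersection, +0)
BGHLOX@2: {A} ∪ {C} = {A,C} (union, +1)
HX@3: {T} ∪ {A} = {A,T} (union, +1)
BHX@3: {G} ∪ {A,T} = {A,G,T} (union, +1)
GO@3: {T} ∩ {T} = {T} (intersection, +0)
BGHOX@3: {A,G,T} ∩ {T} = {T} (intersection, +0)
BGHLOX@3: {T} ∪ {G} = {G,T} (union, +1)
HX@4: {T} ∪ {C} = {C,T} (union, +1)
BHX@4: {A} ∪ {C,T} = {A,C,T} (union, +1)
GO@4: {A} ∪ {T} = {A,T} (union, +1)
BGHOX@4: {A,C,T} ∩ {A,T} = {A,T} (intersection, +0)
BGHLOX@4: {A,T} ∩ {A} = {A} (intersection, +0)
HX@5: {G} ∩ {G} = {G} (intersection, +0)
BHX@5: {T} ∪ {G} = {G,T} (union, +1)
GO@5: {T} ∪ {A} = {A,T} (union, +1)
BGHOX@5: {G,T} ∩ {A,T} = {T} (intersection, +0)
BGHLOX@5: {T} ∪ {A} = {A,T} (union, +1)
HX@6: {C} ∩ {C} = {C} (intersection, +0)
BHX@6: {G} ∪ {C} = {C,G} (union, +1)
GO@6: {C} ∪ {T} = {C,T} (union, +1)
BGHOX@6: {C,G} ∩ {C,T} = {C} (intersection, +0)
BGHLOX@6: {C} ∩ {C} = {C} (intersection, +0)
per-site changes: [3, 2, 3, 3, 3, 3, 2]; total = 19

3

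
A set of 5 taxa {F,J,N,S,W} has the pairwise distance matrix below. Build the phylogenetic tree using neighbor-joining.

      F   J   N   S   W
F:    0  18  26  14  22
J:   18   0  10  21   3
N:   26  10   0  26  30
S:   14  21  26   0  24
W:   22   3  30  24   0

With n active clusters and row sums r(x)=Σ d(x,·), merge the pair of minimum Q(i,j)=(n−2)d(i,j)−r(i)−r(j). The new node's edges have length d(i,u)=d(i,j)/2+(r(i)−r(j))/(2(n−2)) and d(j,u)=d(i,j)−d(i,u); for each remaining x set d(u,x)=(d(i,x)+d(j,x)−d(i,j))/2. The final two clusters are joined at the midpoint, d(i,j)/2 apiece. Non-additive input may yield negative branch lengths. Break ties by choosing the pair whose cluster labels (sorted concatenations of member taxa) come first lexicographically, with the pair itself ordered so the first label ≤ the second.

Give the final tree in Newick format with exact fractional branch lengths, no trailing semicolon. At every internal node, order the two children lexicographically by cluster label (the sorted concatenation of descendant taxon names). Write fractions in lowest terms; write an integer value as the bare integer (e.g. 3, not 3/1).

((((F:37/6,S:47/6):53/8,N:99/8):49/8,J:-35/8):59/16,W:59/16)

iteration 1: select F,S (d=14, Q=-123); attach at lengths (37/6, 47/6); label the merged cluster FS
  updated: d(FS,J)=25/2, d(FS,N)=19, d(FS,W)=16
iteration 2: select FS,N (d=19, Q=-137/2); attach at lengths (53/8, 99/8); label the merged cluster FNS
  updated: d(FNS,J)=7/4, d(FNS,W)=27/2
iteration 3: select FNS,J (d=7/4, Q=-73/4); attach at lengths (49/8, -35/8); label the merged cluster FJNS
  updated: d(FJNS,W)=59/8
iteration 4: select FJNS,W (d=59/8); attach at lengths (59/16, 59/16); label the merged cluster FJNSW
final tree: ((((F:37/6,S:47/6):53/8,N:99/8):49/8,J:-35/8):59/16,W:59/16)
total length: 337/8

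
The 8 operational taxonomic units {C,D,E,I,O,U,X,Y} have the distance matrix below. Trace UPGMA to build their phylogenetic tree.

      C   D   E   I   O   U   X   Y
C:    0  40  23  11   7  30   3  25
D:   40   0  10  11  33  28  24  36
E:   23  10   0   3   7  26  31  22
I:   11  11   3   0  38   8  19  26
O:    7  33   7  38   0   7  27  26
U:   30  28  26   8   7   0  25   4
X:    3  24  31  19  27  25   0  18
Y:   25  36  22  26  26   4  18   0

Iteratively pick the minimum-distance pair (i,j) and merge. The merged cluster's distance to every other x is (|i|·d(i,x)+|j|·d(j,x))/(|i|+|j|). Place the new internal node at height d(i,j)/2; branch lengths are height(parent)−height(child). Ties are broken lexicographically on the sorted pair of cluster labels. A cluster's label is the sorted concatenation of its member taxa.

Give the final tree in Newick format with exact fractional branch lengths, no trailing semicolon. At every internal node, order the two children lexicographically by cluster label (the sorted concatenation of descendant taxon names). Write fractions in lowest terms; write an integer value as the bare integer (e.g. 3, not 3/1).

iteration 1: select C,X (d=3); attach at lengths (3/2, 3/2); label the merged cluster CX
  updated: d(CX,D)=32, d(CX,E)=27, d(CX,I)=15, d(CX,O)=17, d(CX,U)=55/2, d(CX,Y)=43/2
iteration 2: select E,I (d=3); attach at lengths (3/2, 3/2); label the merged cluster EI
  updated: d(CX,EI)=21, d(D,EI)=21/2, d(EI,O)=45/2, d(EI,U)=17, d(EI,Y)=24
iteration 3: select U,Y (d=4); attach at lengths (2, 2); label the merged cluster UY
  updated: d(CX,UY)=49/2, d(D,UY)=32, d(EI,UY)=41/2, d(O,UY)=33/2
iteration 4: select D,EI (d=21/2); attach at lengths (21/4, 15/4); label the merged cluster DEI
  updated: d(CX,DEI)=74/3, d(DEI,O)=26, d(DEI,UY)=73/3
iteration 5: select O,UY (d=33/2); attach at lengths (33/4, 25/4); label the merged cluster OUY
  updated: d(CX,OUY)=22, d(DEI,OUY)=224/9
iteration 6: select CX,OUY (d=22); attach at lengths (19/2, 11/4); label the merged cluster COUXY
  updated: d(COUXY,DEI)=124/5
iteration 7: select COUXY,DEI (d=124/5); attach at lengths (7/5, 143/20); label the merged cluster CDEIOUXY
final tree: (((C:3/2,X:3/2):19/2,(O:33/4,(U:2,Y:2):25/4):11/4):7/5,(D:21/4,(E:3/2,I:3/2):15/4):143/20)
total length: 543/10

(((C:3/2,X:3/2):19/2,(O:33/4,(U:2,Y:2):25/4):11/4):7/5,(D:21/4,(E:3/2,I:3/2):15/4):143/20)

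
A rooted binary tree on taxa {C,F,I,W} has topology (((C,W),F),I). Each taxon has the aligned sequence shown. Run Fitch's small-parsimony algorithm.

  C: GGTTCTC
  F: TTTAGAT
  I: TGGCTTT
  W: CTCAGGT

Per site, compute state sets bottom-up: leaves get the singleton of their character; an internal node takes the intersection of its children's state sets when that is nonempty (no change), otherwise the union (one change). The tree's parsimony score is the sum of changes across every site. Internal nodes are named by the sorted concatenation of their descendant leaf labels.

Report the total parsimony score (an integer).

13

CW@0: {G} ∪ {C} = {C,G} (union, +1)
CFW@0: {C,G} ∪ {T} = {C,G,T} (union, +1)
CFIW@0: {C,G,T} ∩ {T} = {T} (intersection, +0)
CW@1: {G} ∪ {T} = {G,T} (union, +1)
CFW@1: {G,T} ∩ {T} = {T} (intersection, +0)
CFIW@1: {T} ∪ {G} = {G,T} (union, +1)
CW@2: {T} ∪ {C} = {C,T} (union, +1)
CFW@2: {C,T} ∩ {T} = {T} (intersection, +0)
CFIW@2: {T} ∪ {G} = {G,T} (union, +1)
CW@3: {T} ∪ {A} = {A,T} (union, +1)
CFW@3: {A,T} ∩ {A} = {A} (intersection, +0)
CFIW@3: {A} ∪ {C} = {A,C} (union, +1)
CW@4: {C} ∪ {G} = {C,G} (union, +1)
CFW@4: {C,G} ∩ {G} = {G} (intersection, +0)
CFIW@4: {G} ∪ {T} = {G,T} (union, +1)
CW@5: {T} ∪ {G} = {G,T} (union, +1)
CFW@5: {G,T} ∪ {A} = {A,G,T} (union, +1)
CFIW@5: {A,G,T} ∩ {T} = {T} (intersection, +0)
CW@6: {C} ∪ {T} = {C,T} (union, +1)
CFW@6: {C,T} ∩ {T} = {T} (intersection, +0)
CFIW@6: {T} ∩ {T} = {T} (intersection, +0)
per-site changes: [2, 2, 2, 2, 2, 2, 1]; total = 13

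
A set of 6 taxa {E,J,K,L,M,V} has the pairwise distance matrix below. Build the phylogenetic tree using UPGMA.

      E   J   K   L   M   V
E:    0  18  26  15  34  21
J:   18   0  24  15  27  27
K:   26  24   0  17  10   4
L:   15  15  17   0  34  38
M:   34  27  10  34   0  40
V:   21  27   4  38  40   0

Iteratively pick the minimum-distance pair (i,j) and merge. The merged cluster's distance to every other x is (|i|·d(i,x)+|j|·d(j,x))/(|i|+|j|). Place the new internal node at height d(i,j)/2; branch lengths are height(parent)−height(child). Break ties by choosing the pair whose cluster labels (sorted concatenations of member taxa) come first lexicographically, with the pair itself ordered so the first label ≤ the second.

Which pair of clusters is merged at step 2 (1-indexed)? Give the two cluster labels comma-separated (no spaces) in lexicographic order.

E,L

1. join K+V (d=4) ⇒ KV; edges |K|=2, |V|=2
  updated: d(E,KV)=47/2, d(J,KV)=51/2, d(KV,L)=55/2, d(KV,M)=25
2. join E+L (d=15) ⇒ EL; edges |E|=15/2, |L|=15/2
  updated: d(EL,J)=33/2, d(EL,KV)=51/2, d(EL,M)=34
3. join EL+J (d=33/2) ⇒ EJL; edges |EL|=3/4, |J|=33/4
  updated: d(EJL,KV)=51/2, d(EJL,M)=95/3
4. join KV+M (d=25) ⇒ KMV; edges |KV|=21/2, |M|=25/2
  updated: d(EJL,KMV)=248/9
5. join EJL+KMV (d=248/9) ⇒ EJKLMV; edges |EJL|=199/36, |KMV|=23/18
final tree: (((E:15/2,L:15/2):3/4,J:33/4):199/36,((K:2,V:2):21/2,M:25/2):23/18)
total length: 2081/36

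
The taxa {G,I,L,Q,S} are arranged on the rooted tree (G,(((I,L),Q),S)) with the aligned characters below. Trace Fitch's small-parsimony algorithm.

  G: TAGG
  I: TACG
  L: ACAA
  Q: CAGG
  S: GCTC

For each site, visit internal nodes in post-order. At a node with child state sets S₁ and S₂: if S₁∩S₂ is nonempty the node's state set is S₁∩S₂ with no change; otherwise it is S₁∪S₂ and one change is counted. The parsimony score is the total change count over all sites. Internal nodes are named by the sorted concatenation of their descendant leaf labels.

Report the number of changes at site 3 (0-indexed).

[col 0] IL: children I:{T}, L:{A} ∪→ {A,T}; cost 1
[col 0] ILQ: children IL:{A,T}, Q:{C} ∪→ {A,C,T}; cost 1
[col 0] ILQS: children ILQ:{A,C,T}, S:{G} ∪→ {A,C,G,T}; cost 1
[col 0] GILQS: children G:{T}, ILQS:{A,C,G,T} ∩→ {T}; cost 0
[col 1] IL: children I:{A}, L:{C} ∪→ {A,C}; cost 1
[col 1] ILQ: children IL:{A,C}, Q:{A} ∩→ {A}; cost 0
[col 1] ILQS: children ILQ:{A}, S:{C} ∪→ {A,C}; cost 1
[col 1] GILQS: children G:{A}, ILQS:{A,C} ∩→ {A}; cost 0
[col 2] IL: children I:{C}, L:{A} ∪→ {A,C}; cost 1
[col 2] ILQ: children IL:{A,C}, Q:{G} ∪→ {A,C,G}; cost 1
[col 2] ILQS: children ILQ:{A,C,G}, S:{T} ∪→ {A,C,G,T}; cost 1
[col 2] GILQS: children G:{G}, ILQS:{A,C,G,T} ∩→ {G}; cost 0
[col 3] IL: children I:{G}, L:{A} ∪→ {A,G}; cost 1
[col 3] ILQ: children IL:{A,G}, Q:{G} ∩→ {G}; cost 0
[col 3] ILQS: children ILQ:{G}, S:{C} ∪→ {C,G}; cost 1
[col 3] GILQS: children G:{G}, ILQS:{C,G} ∩→ {G}; cost 0
per-site changes: [3, 2, 3, 2]; total = 10

2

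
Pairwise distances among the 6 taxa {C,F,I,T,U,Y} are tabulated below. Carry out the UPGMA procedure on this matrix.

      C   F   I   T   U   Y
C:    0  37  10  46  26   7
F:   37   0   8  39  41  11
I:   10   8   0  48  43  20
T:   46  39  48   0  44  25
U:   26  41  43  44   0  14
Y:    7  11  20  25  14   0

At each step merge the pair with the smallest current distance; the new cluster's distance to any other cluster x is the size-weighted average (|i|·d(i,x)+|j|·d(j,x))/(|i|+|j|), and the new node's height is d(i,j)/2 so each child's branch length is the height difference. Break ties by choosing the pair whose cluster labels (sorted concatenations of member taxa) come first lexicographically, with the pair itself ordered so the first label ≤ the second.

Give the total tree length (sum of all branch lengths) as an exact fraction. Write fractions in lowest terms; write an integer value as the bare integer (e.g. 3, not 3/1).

iteration 1: select C,Y (d=7); attach at lengths (7/2, 7/2); label the merged cluster CY
  updated: d(CY,F)=24, d(CY,I)=15, d(CY,T)=71/2, d(CY,U)=20
iteration 2: select F,I (d=8); attach at lengths (4, 4); label the merged cluster FI
  updated: d(CY,FI)=39/2, d(FI,T)=87/2, d(FI,U)=42
iteration 3: select CY,FI (d=39/2); attach at lengths (25/4, 23/4); label the merged cluster CFIY
  updated: d(CFIY,T)=79/2, d(CFIY,U)=31
iteration 4: select CFIY,U (d=31); attach at lengths (23/4, 31/2); label the merged cluster CFIUY
  updated: d(CFIUY,T)=202/5
iteration 5: select CFIUY,T (d=202/5); attach at lengths (47/10, 101/5); label the merged cluster CFITUY
final tree: ((((C:7/2,Y:7/2):25/4,(F:4,I:4):23/4):23/4,U:31/2):47/10,T:101/5)
total length: 1463/20

1463/20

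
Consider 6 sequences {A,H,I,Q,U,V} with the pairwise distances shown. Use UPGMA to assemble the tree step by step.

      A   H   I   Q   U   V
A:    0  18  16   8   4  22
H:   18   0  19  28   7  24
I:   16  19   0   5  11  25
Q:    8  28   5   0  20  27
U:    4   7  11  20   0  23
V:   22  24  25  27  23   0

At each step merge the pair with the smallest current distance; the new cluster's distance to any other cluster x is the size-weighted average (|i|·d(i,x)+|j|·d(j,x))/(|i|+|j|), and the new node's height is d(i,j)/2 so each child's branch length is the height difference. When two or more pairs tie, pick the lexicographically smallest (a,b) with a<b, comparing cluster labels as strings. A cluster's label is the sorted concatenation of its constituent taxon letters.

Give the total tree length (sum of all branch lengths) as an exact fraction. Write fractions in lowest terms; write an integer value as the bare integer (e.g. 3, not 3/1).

step 1: merge (A,U) at d=4; branch lengths A→2, U→2; new cluster AU
  updated: d(AU,H)=25/2, d(AU,I)=27/2, d(AU,Q)=14, d(AU,V)=45/2
step 2: merge (I,Q) at d=5; branch lengths I→5/2, Q→5/2; new cluster IQ
  updated: d(AU,IQ)=55/4, d(H,IQ)=47/2, d(IQ,V)=26
step 3: merge (AU,H) at d=25/2; branch lengths AU→17/4, H→25/4; new cluster AHU
  updated: d(AHU,IQ)=17, d(AHU,V)=23
step 4: merge (AHU,IQ) at d=17; branch lengths AHU→9/4, IQ→6; new cluster AHIQU
  updated: d(AHIQU,V)=121/5
step 5: merge (AHIQU,V) at d=121/5; branch lengths AHIQU→18/5, V→121/10; new cluster AHIQUV
final tree: ((((A:2,U:2):17/4,H:25/4):9/4,(I:5/2,Q:5/2):6):18/5,V:121/10)
total length: 869/20

869/20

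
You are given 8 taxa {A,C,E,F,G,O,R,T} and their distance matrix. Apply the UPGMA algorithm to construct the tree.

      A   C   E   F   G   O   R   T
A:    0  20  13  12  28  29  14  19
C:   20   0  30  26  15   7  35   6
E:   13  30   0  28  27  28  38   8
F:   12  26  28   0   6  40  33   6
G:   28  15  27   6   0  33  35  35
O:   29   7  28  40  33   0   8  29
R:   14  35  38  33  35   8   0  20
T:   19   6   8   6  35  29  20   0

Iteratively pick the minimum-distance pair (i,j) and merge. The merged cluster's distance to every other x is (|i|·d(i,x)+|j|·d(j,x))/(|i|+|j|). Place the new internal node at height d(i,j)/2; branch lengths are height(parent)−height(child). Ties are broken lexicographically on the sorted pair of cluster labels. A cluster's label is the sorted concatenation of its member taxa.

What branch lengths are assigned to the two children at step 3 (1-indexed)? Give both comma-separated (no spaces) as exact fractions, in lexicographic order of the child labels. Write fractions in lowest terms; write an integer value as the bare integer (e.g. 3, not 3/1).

4,4

step 1: merge (C,T) at d=6; branch lengths C→3, T→3; new cluster CT
  updated: d(A,CT)=39/2, d(CT,E)=19, d(CT,F)=16, d(CT,G)=25, d(CT,O)=18, d(CT,R)=55/2
step 2: merge (F,G) at d=6; branch lengths F→3, G→3; new cluster FG
  updated: d(A,FG)=20, d(CT,FG)=41/2, d(E,FG)=55/2, d(FG,O)=73/2, d(FG,R)=34
step 3: merge (O,R) at d=8; branch lengths O→4, R→4; new cluster OR
  updated: d(A,OR)=43/2, d(CT,OR)=91/4, d(E,OR)=33, d(FG,OR)=141/4
step 4: merge (A,E) at d=13; branch lengths A→13/2, E→13/2; new cluster AE
  updated: d(AE,CT)=77/4, d(AE,FG)=95/4, d(AE,OR)=109/4
step 5: merge (AE,CT) at d=77/4; branch lengths AE→25/8, CT→53/8; new cluster ACET
  updated: d(ACET,FG)=177/8, d(ACET,OR)=25
step 6: merge (ACET,FG) at d=177/8; branch lengths ACET→23/16, FG→129/16; new cluster ACEFGT
  updated: d(ACEFGT,OR)=341/12
step 7: merge (ACEFGT,OR) at d=341/12; branch lengths ACEFGT→151/48, OR→245/24; new cluster ACEFGORT
final tree: ((((A:13/2,E:13/2):25/8,(C:3,T:3):53/8):23/16,(F:3,G:3):129/16):151/48,(O:4,R:4):245/24)
total length: 3149/48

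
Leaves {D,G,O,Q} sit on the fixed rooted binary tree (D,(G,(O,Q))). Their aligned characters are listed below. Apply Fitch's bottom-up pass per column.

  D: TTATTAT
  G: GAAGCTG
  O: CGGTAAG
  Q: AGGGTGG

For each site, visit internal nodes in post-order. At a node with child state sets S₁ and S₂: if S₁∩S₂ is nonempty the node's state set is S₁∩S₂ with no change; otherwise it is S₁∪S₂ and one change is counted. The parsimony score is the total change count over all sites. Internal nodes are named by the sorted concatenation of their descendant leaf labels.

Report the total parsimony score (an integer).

OQ@0: {C} ∪ {A} = {A,C} (union, +1)
GOQ@0: {G} ∪ {A,C} = {A,C,G} (union, +1)
DGOQ@0: {T} ∪ {A,C,G} = {A,C,G,T} (union, +1)
OQ@1: {G} ∩ {G} = {G} (intersection, +0)
GOQ@1: {A} ∪ {G} = {A,G} (union, +1)
DGOQ@1: {T} ∪ {A,G} = {A,G,T} (union, +1)
OQ@2: {G} ∩ {G} = {G} (intersection, +0)
GOQ@2: {A} ∪ {G} = {A,G} (union, +1)
DGOQ@2: {A} ∩ {A,G} = {A} (intersection, +0)
OQ@3: {T} ∪ {G} = {G,T} (union, +1)
GOQ@3: {G} ∩ {G,T} = {G} (intersection, +0)
DGOQ@3: {T} ∪ {G} = {G,T} (union, +1)
OQ@4: {A} ∪ {T} = {A,T} (union, +1)
GOQ@4: {C} ∪ {A,T} = {A,C,T} (union, +1)
DGOQ@4: {T} ∩ {A,C,T} = {T} (intersection, +0)
OQ@5: {A} ∪ {G} = {A,G} (union, +1)
GOQ@5: {T} ∪ {A,G} = {A,G,T} (union, +1)
DGOQ@5: {A} ∩ {A,G,T} = {A} (intersection, +0)
OQ@6: {G} ∩ {G} = {G} (intersection, +0)
GOQ@6: {G} ∩ {G} = {G} (intersection, +0)
DGOQ@6: {T} ∪ {G} = {G,T} (union, +1)
per-site changes: [3, 2, 1, 2, 2, 2, 1]; total = 13

13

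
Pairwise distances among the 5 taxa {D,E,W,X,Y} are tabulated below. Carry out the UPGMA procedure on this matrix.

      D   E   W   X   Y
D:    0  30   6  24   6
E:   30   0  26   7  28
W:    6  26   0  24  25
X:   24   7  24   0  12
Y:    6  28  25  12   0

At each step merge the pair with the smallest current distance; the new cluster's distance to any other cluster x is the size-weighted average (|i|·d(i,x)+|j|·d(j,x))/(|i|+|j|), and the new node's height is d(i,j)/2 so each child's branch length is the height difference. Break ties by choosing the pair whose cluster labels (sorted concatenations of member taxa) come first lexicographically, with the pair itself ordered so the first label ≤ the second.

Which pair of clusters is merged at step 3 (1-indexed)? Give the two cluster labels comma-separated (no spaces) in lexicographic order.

step 1: merge (D,W) at d=6; branch lengths D→3, W→3; new cluster DW
  updated: d(DW,E)=28, d(DW,X)=24, d(DW,Y)=31/2
step 2: merge (E,X) at d=7; branch lengths E→7/2, X→7/2; new cluster EX
  updated: d(DW,EX)=26, d(EX,Y)=20
step 3: merge (DW,Y) at d=31/2; branch lengths DW→19/4, Y→31/4; new cluster DWY
  updated: d(DWY,EX)=24
step 4: merge (DWY,EX) at d=24; branch lengths DWY→17/4, EX→17/2; new cluster DEWXY
final tree: (((D:3,W:3):19/4,Y:31/4):17/4,(E:7/2,X:7/2):17/2)
total length: 153/4

DW,Y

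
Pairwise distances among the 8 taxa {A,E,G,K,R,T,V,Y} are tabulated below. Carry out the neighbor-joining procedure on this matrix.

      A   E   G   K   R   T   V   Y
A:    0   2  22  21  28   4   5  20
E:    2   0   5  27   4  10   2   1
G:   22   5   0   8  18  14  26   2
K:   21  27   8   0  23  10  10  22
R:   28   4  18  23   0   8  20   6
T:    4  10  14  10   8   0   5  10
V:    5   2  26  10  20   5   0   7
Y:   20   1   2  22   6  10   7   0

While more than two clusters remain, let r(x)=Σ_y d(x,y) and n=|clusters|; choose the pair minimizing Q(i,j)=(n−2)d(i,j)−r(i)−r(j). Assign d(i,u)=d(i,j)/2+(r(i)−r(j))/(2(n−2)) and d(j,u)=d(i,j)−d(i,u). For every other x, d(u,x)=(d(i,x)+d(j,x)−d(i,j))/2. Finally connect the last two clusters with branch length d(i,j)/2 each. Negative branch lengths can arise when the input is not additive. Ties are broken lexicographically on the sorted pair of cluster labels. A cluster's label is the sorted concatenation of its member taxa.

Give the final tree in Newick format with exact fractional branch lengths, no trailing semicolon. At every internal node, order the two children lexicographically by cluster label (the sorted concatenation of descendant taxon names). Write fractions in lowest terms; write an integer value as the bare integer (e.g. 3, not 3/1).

((((((A:97/20,V:3/20):69/32,T:-5/32):155/48,(G:11/6,K:37/6):307/48):57/16,Y:3/8):9/8,E:-17/16):81/32,R:81/32)

iteration 1: select G,K (d=8, Q=-168); attach at lengths (11/6, 37/6); label the merged cluster GK
  updated: d(A,GK)=35/2, d(E,GK)=12, d(GK,R)=33/2, d(GK,T)=8, d(GK,V)=14, d(GK,Y)=8
iteration 2: select A,V (d=5, Q=-209/2); attach at lengths (97/20, 3/20); label the merged cluster AV
  updated: d(AV,E)=-1/2, d(AV,GK)=53/4, d(AV,R)=43/2, d(AV,T)=2, d(AV,Y)=11
iteration 3: select AV,T (d=2, Q=-309/4); attach at lengths (69/32, -5/32); label the merged cluster ATV
  updated: d(ATV,E)=15/4, d(ATV,GK)=77/8, d(ATV,R)=55/4, d(ATV,Y)=19/2
iteration 4: select ATV,GK (d=77/8, Q=-431/8); attach at lengths (155/48, 307/48); label the merged cluster AGKTV
  updated: d(AGKTV,E)=49/16, d(AGKTV,R)=165/16, d(AGKTV,Y)=63/16
iteration 5: select AGKTV,Y (d=63/16, Q=-163/8); attach at lengths (57/16, 3/8); label the merged cluster AGKTVY
  updated: d(AGKTVY,E)=1/16, d(AGKTVY,R)=99/16
iteration 6: select AGKTVY,E (d=1/16, Q=-41/4); attach at lengths (9/8, -17/16); label the merged cluster AEGKTVY
  updated: d(AEGKTVY,R)=81/16
iteration 7: select AEGKTVY,R (d=81/16); attach at lengths (81/32, 81/32); label the merged cluster AEGKRTVY
final tree: ((((((A:97/20,V:3/20):69/32,T:-5/32):155/48,(G:11/6,K:37/6):307/48):57/16,Y:3/8):9/8,E:-17/16):81/32,R:81/32)
total length: 539/16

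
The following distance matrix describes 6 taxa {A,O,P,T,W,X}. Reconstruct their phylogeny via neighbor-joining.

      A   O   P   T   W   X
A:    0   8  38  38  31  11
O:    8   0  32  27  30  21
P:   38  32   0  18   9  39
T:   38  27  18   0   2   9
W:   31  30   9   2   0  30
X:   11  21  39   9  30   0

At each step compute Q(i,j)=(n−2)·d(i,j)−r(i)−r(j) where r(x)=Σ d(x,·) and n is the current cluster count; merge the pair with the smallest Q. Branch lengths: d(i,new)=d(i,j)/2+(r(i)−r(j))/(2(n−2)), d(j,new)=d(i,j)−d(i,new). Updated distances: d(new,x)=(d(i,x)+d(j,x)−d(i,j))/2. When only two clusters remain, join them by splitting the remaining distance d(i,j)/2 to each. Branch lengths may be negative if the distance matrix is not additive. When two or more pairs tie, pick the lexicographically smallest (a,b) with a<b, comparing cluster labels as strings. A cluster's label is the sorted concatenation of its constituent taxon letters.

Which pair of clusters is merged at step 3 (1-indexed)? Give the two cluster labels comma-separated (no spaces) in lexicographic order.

AOX,T

step 1: merge (A,O) at d=8, Q=-212; branch lengths A→5, O→3; new cluster AO
  updated: d(AO,P)=31, d(AO,T)=57/2, d(AO,W)=53/2, d(AO,X)=12
step 2: merge (AO,X) at d=12, Q=-152; branch lengths AO→22/3, X→14/3; new cluster AOX
  updated: d(AOX,P)=29, d(AOX,T)=51/4, d(AOX,W)=89/4
step 3: merge (AOX,T) at d=51/4, Q=-285/4; branch lengths AOX→227/16, T→-23/16; new cluster AOTX
  updated: d(AOTX,P)=137/8, d(AOTX,W)=23/4
step 4: merge (AOTX,P) at d=137/8, Q=-255/8; branch lengths AOTX→111/16, P→163/16; new cluster AOPTX
  updated: d(AOPTX,W)=-19/16
step 5: merge (AOPTX,W) at d=-19/16; branch lengths AOPTX→-19/32, W→-19/32; new cluster AOPTWX
final tree: (((((A:5,O:3):22/3,X:14/3):227/16,T:-23/16):111/16,P:163/16):-19/32,W:-19/32)
total length: 779/16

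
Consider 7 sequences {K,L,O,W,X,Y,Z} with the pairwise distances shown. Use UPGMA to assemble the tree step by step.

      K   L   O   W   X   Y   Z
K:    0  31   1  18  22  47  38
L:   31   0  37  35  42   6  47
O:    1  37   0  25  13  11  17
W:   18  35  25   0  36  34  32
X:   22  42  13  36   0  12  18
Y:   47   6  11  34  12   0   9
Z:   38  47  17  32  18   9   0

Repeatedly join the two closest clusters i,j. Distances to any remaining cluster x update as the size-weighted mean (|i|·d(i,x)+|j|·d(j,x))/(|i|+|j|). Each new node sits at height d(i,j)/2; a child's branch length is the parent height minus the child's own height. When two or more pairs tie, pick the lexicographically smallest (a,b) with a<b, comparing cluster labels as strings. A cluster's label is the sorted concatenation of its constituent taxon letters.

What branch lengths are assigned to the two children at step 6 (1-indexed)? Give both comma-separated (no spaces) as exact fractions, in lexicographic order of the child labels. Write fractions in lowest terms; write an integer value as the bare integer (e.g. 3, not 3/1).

1. join K+O (d=1) ⇒ KO; edges |K|=1/2, |O|=1/2
  updated: d(KO,L)=34, d(KO,W)=43/2, d(KO,X)=35/2, d(KO,Y)=29, d(KO,Z)=55/2
2. join L+Y (d=6) ⇒ LY; edges |L|=3, |Y|=3
  updated: d(KO,LY)=63/2, d(LY,W)=69/2, d(LY,X)=27, d(LY,Z)=28
3. join KO+X (d=35/2) ⇒ KOX; edges |KO|=33/4, |X|=35/4
  updated: d(KOX,LY)=30, d(KOX,W)=79/3, d(KOX,Z)=73/3
4. join KOX+Z (d=73/3) ⇒ KOXZ; edges |KOX|=41/12, |Z|=73/6
  updated: d(KOXZ,LY)=59/2, d(KOXZ,W)=111/4
5. join KOXZ+W (d=111/4) ⇒ KOWXZ; edges |KOXZ|=41/24, |W|=111/8
  updated: d(KOWXZ,LY)=61/2
6. join KOWXZ+LY (d=61/2) ⇒ KLOWXYZ; edges |KOWXZ|=11/8, |LY|=49/4
final tree: (((((K:1/2,O:1/2):33/4,X:35/4):41/12,Z:73/6):41/24,W:111/8):11/8,(L:3,Y:3):49/4)
total length: 1651/24

11/8,49/4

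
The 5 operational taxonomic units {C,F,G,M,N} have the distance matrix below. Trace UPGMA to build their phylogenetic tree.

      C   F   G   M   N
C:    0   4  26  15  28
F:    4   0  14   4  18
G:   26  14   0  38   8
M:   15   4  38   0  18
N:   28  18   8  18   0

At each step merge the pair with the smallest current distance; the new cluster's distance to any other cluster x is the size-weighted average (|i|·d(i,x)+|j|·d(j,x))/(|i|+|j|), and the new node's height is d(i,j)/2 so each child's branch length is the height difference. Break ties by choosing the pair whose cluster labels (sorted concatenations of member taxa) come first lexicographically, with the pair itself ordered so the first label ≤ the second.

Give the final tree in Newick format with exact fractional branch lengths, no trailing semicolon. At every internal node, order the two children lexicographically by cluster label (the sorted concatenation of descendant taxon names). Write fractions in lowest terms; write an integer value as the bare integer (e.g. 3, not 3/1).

(((C:2,F:2):11/4,M:19/4):85/12,(G:4,N:4):47/6)

iteration 1: select C,F (d=4); attach at lengths (2, 2); label the merged cluster CF
  updated: d(CF,G)=20, d(CF,M)=19/2, d(CF,N)=23
iteration 2: select G,N (d=8); attach at lengths (4, 4); label the merged cluster GN
  updated: d(CF,GN)=43/2, d(GN,M)=28
iteration 3: select CF,M (d=19/2); attach at lengths (11/4, 19/4); label the merged cluster CFM
  updated: d(CFM,GN)=71/3
iteration 4: select CFM,GN (d=71/3); attach at lengths (85/12, 47/6); label the merged cluster CFGMN
final tree: (((C:2,F:2):11/4,M:19/4):85/12,(G:4,N:4):47/6)
total length: 413/12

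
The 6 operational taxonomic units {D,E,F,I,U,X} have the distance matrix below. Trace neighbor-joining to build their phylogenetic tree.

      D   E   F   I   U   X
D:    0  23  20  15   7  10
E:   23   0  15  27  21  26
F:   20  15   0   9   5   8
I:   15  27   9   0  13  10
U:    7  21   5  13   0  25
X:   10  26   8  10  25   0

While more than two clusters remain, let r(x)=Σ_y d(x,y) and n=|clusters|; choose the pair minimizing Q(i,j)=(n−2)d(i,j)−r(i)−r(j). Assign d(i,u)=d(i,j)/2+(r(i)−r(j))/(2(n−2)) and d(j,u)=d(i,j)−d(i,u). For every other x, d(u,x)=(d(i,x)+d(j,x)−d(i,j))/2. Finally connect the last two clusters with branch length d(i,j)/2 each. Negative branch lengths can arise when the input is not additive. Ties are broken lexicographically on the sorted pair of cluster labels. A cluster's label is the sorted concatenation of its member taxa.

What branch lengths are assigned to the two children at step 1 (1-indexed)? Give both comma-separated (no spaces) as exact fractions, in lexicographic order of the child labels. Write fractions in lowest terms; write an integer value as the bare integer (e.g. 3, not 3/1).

4,3

iteration 1: select D,U (d=7, Q=-118); attach at lengths (4, 3); label the merged cluster DU
  updated: d(DU,E)=37/2, d(DU,F)=9, d(DU,I)=21/2, d(DU,X)=14
iteration 2: select I,X (d=10, Q=-169/2); attach at lengths (19/4, 21/4); label the merged cluster IX
  updated: d(DU,IX)=29/4, d(E,IX)=43/2, d(F,IX)=7/2
iteration 3: select DU,E (d=37/2, Q=-211/4); attach at lengths (67/16, 229/16); label the merged cluster DEU
  updated: d(DEU,F)=11/4, d(DEU,IX)=41/8
iteration 4: select DEU,F (d=11/4, Q=-91/8); attach at lengths (35/16, 9/16); label the merged cluster DEFU
  updated: d(DEFU,IX)=47/16
iteration 5: select DEFU,IX (d=47/16); attach at lengths (47/32, 47/32); label the merged cluster DEFIUX
final tree: ((((D:4,U:3):67/16,E:229/16):35/16,F:9/16):47/32,(I:19/4,X:21/4):47/32)
total length: 659/16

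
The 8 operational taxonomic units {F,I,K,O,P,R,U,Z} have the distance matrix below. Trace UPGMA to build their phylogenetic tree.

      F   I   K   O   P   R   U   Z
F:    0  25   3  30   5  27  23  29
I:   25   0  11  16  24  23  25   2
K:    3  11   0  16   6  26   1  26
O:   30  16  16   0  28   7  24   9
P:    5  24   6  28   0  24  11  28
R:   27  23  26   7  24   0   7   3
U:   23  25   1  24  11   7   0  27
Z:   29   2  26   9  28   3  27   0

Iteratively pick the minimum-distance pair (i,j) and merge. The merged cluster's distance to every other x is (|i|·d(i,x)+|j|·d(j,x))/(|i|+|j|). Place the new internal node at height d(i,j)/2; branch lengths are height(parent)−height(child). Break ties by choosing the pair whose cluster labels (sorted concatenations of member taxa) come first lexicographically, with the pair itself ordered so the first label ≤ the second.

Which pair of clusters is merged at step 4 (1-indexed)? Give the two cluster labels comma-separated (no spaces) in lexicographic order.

1. join K+U (d=1) ⇒ KU; edges |K|=1/2, |U|=1/2
  updated: d(F,KU)=13, d(I,KU)=18, d(KU,O)=20, d(KU,P)=17/2, d(KU,R)=33/2, d(KU,Z)=53/2
2. join I+Z (d=2) ⇒ IZ; edges |I|=1, |Z|=1
  updated: d(F,IZ)=27, d(IZ,KU)=89/4, d(IZ,O)=25/2, d(IZ,P)=26, d(IZ,R)=13
3. join F+P (d=5) ⇒ FP; edges |F|=5/2, |P|=5/2
  updated: d(FP,IZ)=53/2, d(FP,KU)=43/4, d(FP,O)=29, d(FP,R)=51/2
4. join O+R (d=7) ⇒ OR; edges |O|=7/2, |R|=7/2
  updated: d(FP,OR)=109/4, d(IZ,OR)=51/4, d(KU,OR)=73/4
5. join FP+KU (d=43/4) ⇒ FKPU; edges |FP|=23/8, |KU|=39/8
  updated: d(FKPU,IZ)=195/8, d(FKPU,OR)=91/4
6. join IZ+OR (d=51/4) ⇒ IORZ; edges |IZ|=43/8, |OR|=23/8
  updated: d(FKPU,IORZ)=377/16
7. join FKPU+IORZ (d=377/16) ⇒ FIKOPRUZ; edges |FKPU|=205/32, |IORZ|=173/32
final tree: (((F:5/2,P:5/2):23/8,(K:1/2,U:1/2):39/8):205/32,((I:1,Z:1):43/8,(O:7/2,R:7/2):23/8):173/32)
total length: 685/16

O,R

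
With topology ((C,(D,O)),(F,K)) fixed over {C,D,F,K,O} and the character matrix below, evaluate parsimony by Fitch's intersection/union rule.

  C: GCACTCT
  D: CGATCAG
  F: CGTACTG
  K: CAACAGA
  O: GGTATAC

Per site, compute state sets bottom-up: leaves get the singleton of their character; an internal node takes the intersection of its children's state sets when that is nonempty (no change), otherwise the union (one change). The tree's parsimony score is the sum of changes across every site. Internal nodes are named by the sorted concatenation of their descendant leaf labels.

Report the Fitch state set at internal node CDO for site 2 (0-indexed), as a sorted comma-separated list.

A

site 0, node DO: D={C} ∪ O={G} → {C,G} (+1)
site 0, node CDO: C={G} ∩ DO={C,G} → {G} (+0)
site 0, node FK: F={C} ∩ K={C} → {C} (+0)
site 0, node CDFKO: CDO={G} ∪ FK={C} → {C,G} (+1)
site 1, node DO: D={G} ∩ O={G} → {G} (+0)
site 1, node CDO: C={C} ∪ DO={G} → {C,G} (+1)
site 1, node FK: F={G} ∪ K={A} → {A,G} (+1)
site 1, node CDFKO: CDO={C,G} ∩ FK={A,G} → {G} (+0)
site 2, node DO: D={A} ∪ O={T} → {A,T} (+1)
site 2, node CDO: C={A} ∩ DO={A,T} → {A} (+0)
site 2, node FK: F={T} ∪ K={A} → {A,T} (+1)
site 2, node CDFKO: CDO={A} ∩ FK={A,T} → {A} (+0)
site 3, node DO: D={T} ∪ O={A} → {A,T} (+1)
site 3, node CDO: C={C} ∪ DO={A,T} → {A,C,T} (+1)
site 3, node FK: F={A} ∪ K={C} → {A,C} (+1)
site 3, node CDFKO: CDO={A,C,T} ∩ FK={A,C} → {A,C} (+0)
site 4, node DO: D={C} ∪ O={T} → {C,T} (+1)
site 4, node CDO: C={T} ∩ DO={C,T} → {T} (+0)
site 4, node FK: F={C} ∪ K={A} → {A,C} (+1)
site 4, node CDFKO: CDO={T} ∪ FK={A,C} → {A,C,T} (+1)
site 5, node DO: D={A} ∩ O={A} → {A} (+0)
site 5, node CDO: C={C} ∪ DO={A} → {A,C} (+1)
site 5, node FK: F={T} ∪ K={G} → {G,T} (+1)
site 5, node CDFKO: CDO={A,C} ∪ FK={G,T} → {A,C,G,T} (+1)
site 6, node DO: D={G} ∪ O={C} → {C,G} (+1)
site 6, node CDO: C={T} ∪ DO={C,G} → {C,G,T} (+1)
site 6, node FK: F={G} ∪ K={A} → {A,G} (+1)
site 6, node CDFKO: CDO={C,G,T} ∩ FK={A,G} → {G} (+0)
per-site changes: [2, 2, 2, 3, 3, 3, 3]; total = 18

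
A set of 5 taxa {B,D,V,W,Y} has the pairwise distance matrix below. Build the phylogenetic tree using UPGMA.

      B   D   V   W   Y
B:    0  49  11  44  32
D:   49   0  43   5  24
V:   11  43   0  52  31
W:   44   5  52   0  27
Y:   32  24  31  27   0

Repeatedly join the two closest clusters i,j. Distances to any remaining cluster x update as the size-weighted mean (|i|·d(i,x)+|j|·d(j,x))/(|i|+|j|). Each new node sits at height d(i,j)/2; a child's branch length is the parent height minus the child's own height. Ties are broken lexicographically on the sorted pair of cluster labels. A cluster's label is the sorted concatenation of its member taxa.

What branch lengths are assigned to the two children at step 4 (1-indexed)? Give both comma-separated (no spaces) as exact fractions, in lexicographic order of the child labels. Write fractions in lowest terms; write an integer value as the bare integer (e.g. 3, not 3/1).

185/12,49/6

step 1: merge (D,W) at d=5; branch lengths D→5/2, W→5/2; new cluster DW
  updated: d(B,DW)=93/2, d(DW,V)=95/2, d(DW,Y)=51/2
step 2: merge (B,V) at d=11; branch lengths B→11/2, V→11/2; new cluster BV
  updated: d(BV,DW)=47, d(BV,Y)=63/2
step 3: merge (DW,Y) at d=51/2; branch lengths DW→41/4, Y→51/4; new cluster DWY
  updated: d(BV,DWY)=251/6
step 4: merge (BV,DWY) at d=251/6; branch lengths BV→185/12, DWY→49/6; new cluster BDVWY
final tree: ((B:11/2,V:11/2):185/12,((D:5/2,W:5/2):41/4,Y:51/4):49/6)
total length: 751/12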